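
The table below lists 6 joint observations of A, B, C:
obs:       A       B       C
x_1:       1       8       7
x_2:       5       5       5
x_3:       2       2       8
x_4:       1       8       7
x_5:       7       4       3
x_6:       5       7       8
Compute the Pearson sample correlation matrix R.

Step 1 — column means:
  mean(A) = (1 + 5 + 2 + 1 + 7 + 5) / 6 = 21/6 = 3.5
  mean(B) = (8 + 5 + 2 + 8 + 4 + 7) / 6 = 34/6 = 5.6667
  mean(C) = (7 + 5 + 8 + 7 + 3 + 8) / 6 = 38/6 = 6.3333

Step 2 — sample variances and covariances s[i,j] = (1/(n-1)) · Σ_k (x_{k,i} - mean_i) · (x_{k,j} - mean_j), with n-1 = 5:
  s[A,A] = ((-2.5)·(-2.5) + (1.5)·(1.5) + (-1.5)·(-1.5) + (-2.5)·(-2.5) + (3.5)·(3.5) + (1.5)·(1.5)) / 5 = 31.5/5 = 6.3
  s[A,B] = ((-2.5)·(2.3333) + (1.5)·(-0.6667) + (-1.5)·(-3.6667) + (-2.5)·(2.3333) + (3.5)·(-1.6667) + (1.5)·(1.3333)) / 5 = -11/5 = -2.2
  s[A,C] = ((-2.5)·(0.6667) + (1.5)·(-1.3333) + (-1.5)·(1.6667) + (-2.5)·(0.6667) + (3.5)·(-3.3333) + (1.5)·(1.6667)) / 5 = -17/5 = -3.4
  s[B,B] = ((2.3333)·(2.3333) + (-0.6667)·(-0.6667) + (-3.6667)·(-3.6667) + (2.3333)·(2.3333) + (-1.6667)·(-1.6667) + (1.3333)·(1.3333)) / 5 = 29.3333/5 = 5.8667
  s[B,C] = ((2.3333)·(0.6667) + (-0.6667)·(-1.3333) + (-3.6667)·(1.6667) + (2.3333)·(0.6667) + (-1.6667)·(-3.3333) + (1.3333)·(1.6667)) / 5 = 5.6667/5 = 1.1333
  s[C,C] = ((0.6667)·(0.6667) + (-1.3333)·(-1.3333) + (1.6667)·(1.6667) + (0.6667)·(0.6667) + (-3.3333)·(-3.3333) + (1.6667)·(1.6667)) / 5 = 19.3333/5 = 3.8667
  Sample standard deviations s_i = √(s[i,i]):
  s(A) = √(6.3) = 2.51
  s(B) = √(5.8667) = 2.4221
  s(C) = √(3.8667) = 1.9664

Step 3 — r_{ij} = s_{ij} / (s_i · s_j):
  r[A,A] = 1 (diagonal).
  r[A,B] = -2.2 / (2.51 · 2.4221) = -2.2 / 6.0795 = -0.3619
  r[A,C] = -3.4 / (2.51 · 1.9664) = -3.4 / 4.9356 = -0.6889
  r[B,B] = 1 (diagonal).
  r[B,C] = 1.1333 / (2.4221 · 1.9664) = 1.1333 / 4.7628 = 0.238
  r[C,C] = 1 (diagonal).

R is symmetric with unit diagonal. Assembling:

R = [[1, -0.3619, -0.6889],
 [-0.3619, 1, 0.238],
 [-0.6889, 0.238, 1]]


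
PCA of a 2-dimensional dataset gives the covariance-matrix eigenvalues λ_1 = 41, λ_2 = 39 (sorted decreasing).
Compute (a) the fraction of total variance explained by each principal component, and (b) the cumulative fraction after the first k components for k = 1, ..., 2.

Step 1 — total variance = trace(Sigma) = Σ λ_i = 41 + 39 = 80.

Step 2 — fraction explained by component i = λ_i / Σ λ:
  PC1: 41/80 = 0.5125
  PC2: 39/80 = 0.4875

Step 3 — cumulative fraction after k components = (λ_1 + ... + λ_k) / Σ λ:
  k = 1: 41/80 = 0.5125
  k = 2: (41 + 39)/80 = 80/80 = 1

Summary (fraction, with percent):

explained: PC1 0.5125 (51.25%), PC2 0.4875 (48.75%);  cumulative: 0.5125, 1


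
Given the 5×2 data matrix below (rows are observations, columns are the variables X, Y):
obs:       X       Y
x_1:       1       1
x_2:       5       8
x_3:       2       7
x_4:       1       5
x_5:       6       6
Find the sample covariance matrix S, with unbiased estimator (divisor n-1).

Step 1 — column means:
  mean(X) = (1 + 5 + 2 + 1 + 6) / 5 = 15/5 = 3
  mean(Y) = (1 + 8 + 7 + 5 + 6) / 5 = 27/5 = 5.4

Step 2 — sample covariance S[i,j] = (1/(n-1)) · Σ_k (x_{k,i} - mean_i) · (x_{k,j} - mean_j), with n-1 = 4.
  S[X,X] = ((-2)·(-2) + (2)·(2) + (-1)·(-1) + (-2)·(-2) + (3)·(3)) / 4 = 22/4 = 5.5
  S[X,Y] = ((-2)·(-4.4) + (2)·(2.6) + (-1)·(1.6) + (-2)·(-0.4) + (3)·(0.6)) / 4 = 15/4 = 3.75
  S[Y,Y] = ((-4.4)·(-4.4) + (2.6)·(2.6) + (1.6)·(1.6) + (-0.4)·(-0.4) + (0.6)·(0.6)) / 4 = 29.2/4 = 7.3

S is symmetric (S[j,i] = S[i,j]). Assembling:

S = [[5.5, 3.75],
 [3.75, 7.3]]


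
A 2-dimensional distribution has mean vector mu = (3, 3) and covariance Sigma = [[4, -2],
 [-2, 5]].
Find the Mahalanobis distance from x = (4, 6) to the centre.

Step 1 — centre the observation: (x - mu) = (1, 3).

Step 2 — invert Sigma. det(Sigma) = 4·5 - (-2)² = 16.
  Sigma^{-1} = (1/det) · [[d, -b], [-b, a]] = [[0.3125, 0.125],
 [0.125, 0.25]].

Step 3 — form the quadratic (x - mu)^T · Sigma^{-1} · (x - mu):
  Sigma^{-1} · (x - mu) = (0.6875, 0.875).
  (x - mu)^T · [Sigma^{-1} · (x - mu)] = (1)·(0.6875) + (3)·(0.875) = 3.3125.

Step 4 — take square root: d = √(3.3125) ≈ 1.82.

d(x, mu) = √(3.3125) ≈ 1.82


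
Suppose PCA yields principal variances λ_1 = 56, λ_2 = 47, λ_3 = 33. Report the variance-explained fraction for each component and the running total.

Step 1 — total variance = trace(Sigma) = Σ λ_i = 56 + 47 + 33 = 136.

Step 2 — fraction explained by component i = λ_i / Σ λ:
  PC1: 56/136 = 0.4118
  PC2: 47/136 = 0.3456
  PC3: 33/136 = 0.2426

Step 3 — cumulative fraction after k components = (λ_1 + ... + λ_k) / Σ λ:
  k = 1: 56/136 = 0.4118
  k = 2: (56 + 47)/136 = 103/136 = 0.7574
  k = 3: (56 + 47 + 33)/136 = 136/136 = 1

Summary (fraction, with percent):

explained: PC1 0.4118 (41.18%), PC2 0.3456 (34.56%), PC3 0.2426 (24.26%);  cumulative: 0.4118, 0.7574, 1


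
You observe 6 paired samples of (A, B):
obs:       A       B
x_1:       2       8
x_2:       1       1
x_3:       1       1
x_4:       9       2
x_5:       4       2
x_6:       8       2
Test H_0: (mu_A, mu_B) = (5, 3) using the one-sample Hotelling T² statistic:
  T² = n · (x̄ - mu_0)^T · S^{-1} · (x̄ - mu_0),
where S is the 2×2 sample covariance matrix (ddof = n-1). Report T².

Step 1 — sample mean vector:
  mean(A) = (2 + 1 + 1 + 9 + 4 + 8) / 6 = 25/6 = 4.1667
  mean(B) = (8 + 1 + 1 + 2 + 2 + 2) / 6 = 16/6 = 2.6667
  x̄ = (4.1667, 2.6667),  deviation x̄ - mu_0 = (4.1667, 2.6667) - (5, 3) = (-0.8333, -0.3333).

Step 2 — sample covariance matrix, S[i,j] = (1/(n-1)) · Σ_k (x_{k,i} - mean_i) · (x_{k,j} - mean_j), divisor n-1 = 5:
  S[A,A] = ((-2.1667)·(-2.1667) + (-3.1667)·(-3.1667) + (-3.1667)·(-3.1667) + (4.8333)·(4.8333) + (-0.1667)·(-0.1667) + (3.8333)·(3.8333)) / 5 = 62.8333/5 = 12.5667
  S[A,B] = ((-2.1667)·(5.3333) + (-3.1667)·(-1.6667) + (-3.1667)·(-1.6667) + (4.8333)·(-0.6667) + (-0.1667)·(-0.6667) + (3.8333)·(-0.6667)) / 5 = -6.6667/5 = -1.3333
  S[B,B] = ((5.3333)·(5.3333) + (-1.6667)·(-1.6667) + (-1.6667)·(-1.6667) + (-0.6667)·(-0.6667) + (-0.6667)·(-0.6667) + (-0.6667)·(-0.6667)) / 5 = 35.3333/5 = 7.0667
  S = [[12.5667, -1.3333],
 [-1.3333, 7.0667]].

Step 3 — invert S. det(S) = 12.5667·7.0667 - (-1.3333)² = 87.0267.
  S^{-1} = (1/det) · [[d, -b], [-b, a]] = [[0.0812, 0.0153],
 [0.0153, 0.1444]].

Step 4 — quadratic form (x̄ - mu_0)^T · S^{-1} · (x̄ - mu_0):
  S^{-1} · (x̄ - mu_0) = (-0.0728, -0.0609),
  (x̄ - mu_0)^T · [...] = (-0.8333)·(-0.0728) + (-0.3333)·(-0.0609) = 0.0809.

Step 5 — scale by n: T² = 6 · 0.0809 = 0.4857.

T² ≈ 0.4857


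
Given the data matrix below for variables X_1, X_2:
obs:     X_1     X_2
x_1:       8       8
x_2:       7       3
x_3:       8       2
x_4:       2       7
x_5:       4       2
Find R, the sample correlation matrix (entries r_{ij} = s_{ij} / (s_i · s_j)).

Step 1 — column means:
  mean(X_1) = (8 + 7 + 8 + 2 + 4) / 5 = 29/5 = 5.8
  mean(X_2) = (8 + 3 + 2 + 7 + 2) / 5 = 22/5 = 4.4

Step 2 — sample variances and covariances s[i,j] = (1/(n-1)) · Σ_k (x_{k,i} - mean_i) · (x_{k,j} - mean_j), with n-1 = 4:
  s[X_1,X_1] = ((2.2)·(2.2) + (1.2)·(1.2) + (2.2)·(2.2) + (-3.8)·(-3.8) + (-1.8)·(-1.8)) / 4 = 28.8/4 = 7.2
  s[X_1,X_2] = ((2.2)·(3.6) + (1.2)·(-1.4) + (2.2)·(-2.4) + (-3.8)·(2.6) + (-1.8)·(-2.4)) / 4 = -4.6/4 = -1.15
  s[X_2,X_2] = ((3.6)·(3.6) + (-1.4)·(-1.4) + (-2.4)·(-2.4) + (2.6)·(2.6) + (-2.4)·(-2.4)) / 4 = 33.2/4 = 8.3
  Sample standard deviations s_i = √(s[i,i]):
  s(X_1) = √(7.2) = 2.6833
  s(X_2) = √(8.3) = 2.881

Step 3 — r_{ij} = s_{ij} / (s_i · s_j):
  r[X_1,X_1] = 1 (diagonal).
  r[X_1,X_2] = -1.15 / (2.6833 · 2.881) = -1.15 / 7.7305 = -0.1488
  r[X_2,X_2] = 1 (diagonal).

R is symmetric with unit diagonal. Assembling:

R = [[1, -0.1488],
 [-0.1488, 1]]


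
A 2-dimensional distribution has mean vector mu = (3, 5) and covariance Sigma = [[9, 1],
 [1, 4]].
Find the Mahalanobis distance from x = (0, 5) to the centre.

Step 1 — centre the observation: (x - mu) = (-3, 0).

Step 2 — invert Sigma. det(Sigma) = 9·4 - (1)² = 35.
  Sigma^{-1} = (1/det) · [[d, -b], [-b, a]] = [[0.1143, -0.0286],
 [-0.0286, 0.2571]].

Step 3 — form the quadratic (x - mu)^T · Sigma^{-1} · (x - mu):
  Sigma^{-1} · (x - mu) = (-0.3429, 0.0857).
  (x - mu)^T · [Sigma^{-1} · (x - mu)] = (-3)·(-0.3429) + (0)·(0.0857) = 1.0286.

Step 4 — take square root: d = √(1.0286) ≈ 1.0142.

d(x, mu) = √(1.0286) ≈ 1.0142


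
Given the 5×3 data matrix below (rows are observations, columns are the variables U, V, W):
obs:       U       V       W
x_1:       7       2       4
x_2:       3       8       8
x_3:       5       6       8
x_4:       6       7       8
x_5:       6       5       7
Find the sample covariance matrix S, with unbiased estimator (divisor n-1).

Step 1 — column means:
  mean(U) = (7 + 3 + 5 + 6 + 6) / 5 = 27/5 = 5.4
  mean(V) = (2 + 8 + 6 + 7 + 5) / 5 = 28/5 = 5.6
  mean(W) = (4 + 8 + 8 + 8 + 7) / 5 = 35/5 = 7

Step 2 — sample covariance S[i,j] = (1/(n-1)) · Σ_k (x_{k,i} - mean_i) · (x_{k,j} - mean_j), with n-1 = 4.
  S[U,U] = ((1.6)·(1.6) + (-2.4)·(-2.4) + (-0.4)·(-0.4) + (0.6)·(0.6) + (0.6)·(0.6)) / 4 = 9.2/4 = 2.3
  S[U,V] = ((1.6)·(-3.6) + (-2.4)·(2.4) + (-0.4)·(0.4) + (0.6)·(1.4) + (0.6)·(-0.6)) / 4 = -11.2/4 = -2.8
  S[U,W] = ((1.6)·(-3) + (-2.4)·(1) + (-0.4)·(1) + (0.6)·(1) + (0.6)·(0)) / 4 = -7/4 = -1.75
  S[V,V] = ((-3.6)·(-3.6) + (2.4)·(2.4) + (0.4)·(0.4) + (1.4)·(1.4) + (-0.6)·(-0.6)) / 4 = 21.2/4 = 5.3
  S[V,W] = ((-3.6)·(-3) + (2.4)·(1) + (0.4)·(1) + (1.4)·(1) + (-0.6)·(0)) / 4 = 15/4 = 3.75
  S[W,W] = ((-3)·(-3) + (1)·(1) + (1)·(1) + (1)·(1) + (0)·(0)) / 4 = 12/4 = 3

S is symmetric (S[j,i] = S[i,j]). Assembling:

S = [[2.3, -2.8, -1.75],
 [-2.8, 5.3, 3.75],
 [-1.75, 3.75, 3]]


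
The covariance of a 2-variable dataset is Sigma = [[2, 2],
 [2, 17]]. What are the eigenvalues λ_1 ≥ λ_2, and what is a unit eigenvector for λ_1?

Step 1 — characteristic polynomial of 2×2 Sigma:
  det(Sigma - λI) = λ² - trace · λ + det = 0.
  trace = 2 + 17 = 19, det = 2·17 - (2)² = 30.
Step 2 — discriminant:
  Δ = trace² - 4·det = 361 - 120 = 241.
Step 3 — eigenvalues:
  λ = (trace ± √Δ)/2 = (19 ± 15.5242)/2,
  λ_1 = 17.2621,  λ_2 = 1.7379.

Step 4 — unit eigenvector for λ_1: solve (Sigma - λ_1 I)v = 0. First row:
  (2 - 17.2621)·v_x + (2)·v_y = 0, i.e. (-15.2621)·v_x + (2)·v_y = 0,
  so v ∝ (b, λ_1 - a) = (2, 15.2621) = u.
  ||u|| = √((2)² + (15.2621)²) = √(236.9313) ≈ 15.3926,
  v_1 = u/||u|| ≈ (0.1299, 0.9915) (||v_1|| = 1).

λ_1 = 17.2621,  λ_2 = 1.7379;  v_1 ≈ (0.1299, 0.9915)


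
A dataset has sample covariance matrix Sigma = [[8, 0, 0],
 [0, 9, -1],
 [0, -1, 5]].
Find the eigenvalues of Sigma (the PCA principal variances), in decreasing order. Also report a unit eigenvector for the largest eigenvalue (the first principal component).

Step 1 — characteristic polynomial p(λ) = det(λI - Sigma) = λ³ - tr·λ² + c_1·λ - det, where tr = trace, c_1 = sum of the principal 2×2 minors, det = det(Sigma):
  tr = 8 + 9 + 5 = 22,
  c_1 = (8·9 - (0)²) + (8·5 - (0)²) + (9·5 - (-1)²) = 72 + 40 + 44 = 156,
  det = 8·(9·5 - (-1)²) - (0)·((0)·5 - (-1)·(0)) + (0)·((0)·(-1) - 9·(0)) = 8·(44) - (0)·(0) + (0)·(0) = 352.
  So p(λ) = λ³ - 22λ² + 156λ - 352.
Step 2 — look for an integer root (rational root theorem: any rational root is an integer divisor of 352). Testing λ = 8:
  p(8) = 512 - 1408 + 1248 - 352 = 0  ✓
  Dividing out (λ - 8): p(λ) = (λ - 8)(λ² - 14λ + 44).
Step 3 — remaining eigenvalues from the quadratic λ² - 14λ + 44 = 0:
  Δ = 14² - 4·44 = 196 - 176 = 20,  λ = (14 ± √20)/2 = (14 ± 4.4721)/2 ≈ 9.2361 or 4.7639.
  Sorted: λ_1 = 9.2361,  λ_2 = 8,  λ_3 = 4.7639  (check: sum = 22 = tr ✓).

Step 4 — unit eigenvector for λ_1 ≈ 9.2361: v spans the null space of (Sigma - λ_1 I), whose rows are
  r_1 = (-1.2361, 0, 0),  r_2 = (0, -0.2361, -1),  r_3 = (0, -1, -4.2361).
  v is orthogonal to every row, so take v ∝ r_1 × r_2 = ((0)·(-1) - (0)·(-0.2361), (0)·(0) - (-1.2361)·(-1), (-1.2361)·(-0.2361) - (0)·(0)) ≈ (0, -1.2361, 0.2918).
  Rescale (multiply by -1 so the first nonzero entry is positive): u = (0, 1.2361, -0.2918).
  ||u|| = √((0)² + (1.2361)² + (-0.2918)²) = √(1.613) ≈ 1.27,  v_1 = u/||u|| ≈ (0, 0.9732, -0.2298) (||v_1|| = 1).

λ_1 = 9.2361,  λ_2 = 8,  λ_3 = 4.7639;  v_1 ≈ (0, 0.9732, -0.2298)


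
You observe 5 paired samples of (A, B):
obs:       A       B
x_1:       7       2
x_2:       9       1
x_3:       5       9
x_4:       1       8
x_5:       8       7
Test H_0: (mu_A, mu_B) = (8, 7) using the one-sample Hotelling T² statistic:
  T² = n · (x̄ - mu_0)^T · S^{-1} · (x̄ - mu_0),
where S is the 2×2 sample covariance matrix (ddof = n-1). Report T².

Step 1 — sample mean vector:
  mean(A) = (7 + 9 + 5 + 1 + 8) / 5 = 30/5 = 6
  mean(B) = (2 + 1 + 9 + 8 + 7) / 5 = 27/5 = 5.4
  x̄ = (6, 5.4),  deviation x̄ - mu_0 = (6, 5.4) - (8, 7) = (-2, -1.6).

Step 2 — sample covariance matrix, S[i,j] = (1/(n-1)) · Σ_k (x_{k,i} - mean_i) · (x_{k,j} - mean_j), divisor n-1 = 4:
  S[A,A] = ((1)·(1) + (3)·(3) + (-1)·(-1) + (-5)·(-5) + (2)·(2)) / 4 = 40/4 = 10
  S[A,B] = ((1)·(-3.4) + (3)·(-4.4) + (-1)·(3.6) + (-5)·(2.6) + (2)·(1.6)) / 4 = -30/4 = -7.5
  S[B,B] = ((-3.4)·(-3.4) + (-4.4)·(-4.4) + (3.6)·(3.6) + (2.6)·(2.6) + (1.6)·(1.6)) / 4 = 53.2/4 = 13.3
  S = [[10, -7.5],
 [-7.5, 13.3]].

Step 3 — invert S. det(S) = 10·13.3 - (-7.5)² = 76.75.
  S^{-1} = (1/det) · [[d, -b], [-b, a]] = [[0.1733, 0.0977],
 [0.0977, 0.1303]].

Step 4 — quadratic form (x̄ - mu_0)^T · S^{-1} · (x̄ - mu_0):
  S^{-1} · (x̄ - mu_0) = (-0.5029, -0.4039),
  (x̄ - mu_0)^T · [...] = (-2)·(-0.5029) + (-1.6)·(-0.4039) = 1.6521.

Step 5 — scale by n: T² = 5 · 1.6521 = 8.2606.

T² ≈ 8.2606


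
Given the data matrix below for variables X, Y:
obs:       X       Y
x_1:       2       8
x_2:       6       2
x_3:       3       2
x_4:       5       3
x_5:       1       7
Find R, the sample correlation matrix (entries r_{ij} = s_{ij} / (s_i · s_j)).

Step 1 — column means:
  mean(X) = (2 + 6 + 3 + 5 + 1) / 5 = 17/5 = 3.4
  mean(Y) = (8 + 2 + 2 + 3 + 7) / 5 = 22/5 = 4.4

Step 2 — sample variances and covariances s[i,j] = (1/(n-1)) · Σ_k (x_{k,i} - mean_i) · (x_{k,j} - mean_j), with n-1 = 4:
  s[X,X] = ((-1.4)·(-1.4) + (2.6)·(2.6) + (-0.4)·(-0.4) + (1.6)·(1.6) + (-2.4)·(-2.4)) / 4 = 17.2/4 = 4.3
  s[X,Y] = ((-1.4)·(3.6) + (2.6)·(-2.4) + (-0.4)·(-2.4) + (1.6)·(-1.4) + (-2.4)·(2.6)) / 4 = -18.8/4 = -4.7
  s[Y,Y] = ((3.6)·(3.6) + (-2.4)·(-2.4) + (-2.4)·(-2.4) + (-1.4)·(-1.4) + (2.6)·(2.6)) / 4 = 33.2/4 = 8.3
  Sample standard deviations s_i = √(s[i,i]):
  s(X) = √(4.3) = 2.0736
  s(Y) = √(8.3) = 2.881

Step 3 — r_{ij} = s_{ij} / (s_i · s_j):
  r[X,X] = 1 (diagonal).
  r[X,Y] = -4.7 / (2.0736 · 2.881) = -4.7 / 5.9741 = -0.7867
  r[Y,Y] = 1 (diagonal).

R is symmetric with unit diagonal. Assembling:

R = [[1, -0.7867],
 [-0.7867, 1]]


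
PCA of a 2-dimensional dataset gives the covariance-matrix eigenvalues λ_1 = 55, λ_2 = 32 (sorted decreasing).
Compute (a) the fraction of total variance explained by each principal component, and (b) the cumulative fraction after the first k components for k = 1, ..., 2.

Step 1 — total variance = trace(Sigma) = Σ λ_i = 55 + 32 = 87.

Step 2 — fraction explained by component i = λ_i / Σ λ:
  PC1: 55/87 = 0.6322
  PC2: 32/87 = 0.3678

Step 3 — cumulative fraction after k components = (λ_1 + ... + λ_k) / Σ λ:
  k = 1: 55/87 = 0.6322
  k = 2: (55 + 32)/87 = 87/87 = 1

Summary (fraction, with percent):

explained: PC1 0.6322 (63.22%), PC2 0.3678 (36.78%);  cumulative: 0.6322, 1


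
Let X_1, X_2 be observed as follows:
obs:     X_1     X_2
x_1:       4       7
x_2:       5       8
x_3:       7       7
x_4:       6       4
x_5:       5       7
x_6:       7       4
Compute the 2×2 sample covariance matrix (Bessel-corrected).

Step 1 — column means:
  mean(X_1) = (4 + 5 + 7 + 6 + 5 + 7) / 6 = 34/6 = 5.6667
  mean(X_2) = (7 + 8 + 7 + 4 + 7 + 4) / 6 = 37/6 = 6.1667

Step 2 — sample covariance S[i,j] = (1/(n-1)) · Σ_k (x_{k,i} - mean_i) · (x_{k,j} - mean_j), with n-1 = 5.
  S[X_1,X_1] = ((-1.6667)·(-1.6667) + (-0.6667)·(-0.6667) + (1.3333)·(1.3333) + (0.3333)·(0.3333) + (-0.6667)·(-0.6667) + (1.3333)·(1.3333)) / 5 = 7.3333/5 = 1.4667
  S[X_1,X_2] = ((-1.6667)·(0.8333) + (-0.6667)·(1.8333) + (1.3333)·(0.8333) + (0.3333)·(-2.1667) + (-0.6667)·(0.8333) + (1.3333)·(-2.1667)) / 5 = -5.6667/5 = -1.1333
  S[X_2,X_2] = ((0.8333)·(0.8333) + (1.8333)·(1.8333) + (0.8333)·(0.8333) + (-2.1667)·(-2.1667) + (0.8333)·(0.8333) + (-2.1667)·(-2.1667)) / 5 = 14.8333/5 = 2.9667

S is symmetric (S[j,i] = S[i,j]). Assembling:

S = [[1.4667, -1.1333],
 [-1.1333, 2.9667]]


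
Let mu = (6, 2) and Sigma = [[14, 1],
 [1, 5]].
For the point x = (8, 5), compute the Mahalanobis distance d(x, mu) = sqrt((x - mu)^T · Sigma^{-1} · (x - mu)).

Step 1 — centre the observation: (x - mu) = (2, 3).

Step 2 — invert Sigma. det(Sigma) = 14·5 - (1)² = 69.
  Sigma^{-1} = (1/det) · [[d, -b], [-b, a]] = [[0.0725, -0.0145],
 [-0.0145, 0.2029]].

Step 3 — form the quadratic (x - mu)^T · Sigma^{-1} · (x - mu):
  Sigma^{-1} · (x - mu) = (0.1014, 0.5797).
  (x - mu)^T · [Sigma^{-1} · (x - mu)] = (2)·(0.1014) + (3)·(0.5797) = 1.942.

Step 4 — take square root: d = √(1.942) ≈ 1.3936.

d(x, mu) = √(1.942) ≈ 1.3936


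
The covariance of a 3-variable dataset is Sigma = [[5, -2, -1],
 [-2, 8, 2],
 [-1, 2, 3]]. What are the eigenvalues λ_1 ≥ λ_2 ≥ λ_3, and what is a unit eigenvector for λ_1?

Step 1 — characteristic polynomial p(λ) = det(λI - Sigma) = λ³ - tr·λ² + c_1·λ - det, where tr = trace, c_1 = sum of the principal 2×2 minors, det = det(Sigma):
  tr = 5 + 8 + 3 = 16,
  c_1 = (5·8 - (-2)²) + (5·3 - (-1)²) + (8·3 - (2)²) = 36 + 14 + 20 = 70,
  det = 5·(8·3 - (2)²) - (-2)·((-2)·3 - (2)·(-1)) + (-1)·((-2)·(2) - 8·(-1)) = 5·(20) - (-2)·(-4) + (-1)·(4) = 88.
  So p(λ) = λ³ - 16λ² + 70λ - 88.
Step 2 — look for an integer root (rational root theorem: any rational root is an integer divisor of 88). Testing λ = 4:
  p(4) = 64 - 256 + 280 - 88 = 0  ✓
  Dividing out (λ - 4): p(λ) = (λ - 4)(λ² - 12λ + 22).
Step 3 — remaining eigenvalues from the quadratic λ² - 12λ + 22 = 0:
  Δ = 12² - 4·22 = 144 - 88 = 56,  λ = (12 ± √56)/2 = (12 ± 7.4833)/2 ≈ 9.7417 or 2.2583.
  Sorted: λ_1 = 9.7417,  λ_2 = 4,  λ_3 = 2.2583  (check: sum = 16 = tr ✓).

Step 4 — unit eigenvector for λ_1 ≈ 9.7417: v spans the null space of (Sigma - λ_1 I), whose rows are
  r_1 = (-4.7417, -2, -1),  r_2 = (-2, -1.7417, 2),  r_3 = (-1, 2, -6.7417).
  v is orthogonal to every row, so take v ∝ r_1 × r_2 = ((-2)·(2) - (-1)·(-1.7417), (-1)·(-2) - (-4.7417)·(2), (-4.7417)·(-1.7417) - (-2)·(-2)) ≈ (-5.7417, 11.4833, 4.2583).
  Rescale (multiply by -1 so the first nonzero entry is positive): u = (5.7417, -11.4833, -4.2583).
  ||u|| = √((5.7417)² + (-11.4833)² + (-4.2583)²) = √(182.9666) ≈ 13.5265,  v_1 = u/||u|| ≈ (0.4245, -0.8489, -0.3148) (||v_1|| = 1).

λ_1 = 9.7417,  λ_2 = 4,  λ_3 = 2.2583;  v_1 ≈ (0.4245, -0.8489, -0.3148)


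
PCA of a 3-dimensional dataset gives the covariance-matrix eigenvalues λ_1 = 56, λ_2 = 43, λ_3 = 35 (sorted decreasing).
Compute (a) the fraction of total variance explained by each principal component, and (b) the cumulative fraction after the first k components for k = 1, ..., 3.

Step 1 — total variance = trace(Sigma) = Σ λ_i = 56 + 43 + 35 = 134.

Step 2 — fraction explained by component i = λ_i / Σ λ:
  PC1: 56/134 = 0.4179
  PC2: 43/134 = 0.3209
  PC3: 35/134 = 0.2612

Step 3 — cumulative fraction after k components = (λ_1 + ... + λ_k) / Σ λ:
  k = 1: 56/134 = 0.4179
  k = 2: (56 + 43)/134 = 99/134 = 0.7388
  k = 3: (56 + 43 + 35)/134 = 134/134 = 1

Summary (fraction, with percent):

explained: PC1 0.4179 (41.79%), PC2 0.3209 (32.09%), PC3 0.2612 (26.12%);  cumulative: 0.4179, 0.7388, 1


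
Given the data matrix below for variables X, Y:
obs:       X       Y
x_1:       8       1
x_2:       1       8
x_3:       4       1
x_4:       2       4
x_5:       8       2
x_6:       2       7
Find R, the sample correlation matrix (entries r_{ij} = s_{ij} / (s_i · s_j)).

Step 1 — column means:
  mean(X) = (8 + 1 + 4 + 2 + 8 + 2) / 6 = 25/6 = 4.1667
  mean(Y) = (1 + 8 + 1 + 4 + 2 + 7) / 6 = 23/6 = 3.8333

Step 2 — sample variances and covariances s[i,j] = (1/(n-1)) · Σ_k (x_{k,i} - mean_i) · (x_{k,j} - mean_j), with n-1 = 5:
  s[X,X] = ((3.8333)·(3.8333) + (-3.1667)·(-3.1667) + (-0.1667)·(-0.1667) + (-2.1667)·(-2.1667) + (3.8333)·(3.8333) + (-2.1667)·(-2.1667)) / 5 = 48.8333/5 = 9.7667
  s[X,Y] = ((3.8333)·(-2.8333) + (-3.1667)·(4.1667) + (-0.1667)·(-2.8333) + (-2.1667)·(0.1667) + (3.8333)·(-1.8333) + (-2.1667)·(3.1667)) / 5 = -37.8333/5 = -7.5667
  s[Y,Y] = ((-2.8333)·(-2.8333) + (4.1667)·(4.1667) + (-2.8333)·(-2.8333) + (0.1667)·(0.1667) + (-1.8333)·(-1.8333) + (3.1667)·(3.1667)) / 5 = 46.8333/5 = 9.3667
  Sample standard deviations s_i = √(s[i,i]):
  s(X) = √(9.7667) = 3.1252
  s(Y) = √(9.3667) = 3.0605

Step 3 — r_{ij} = s_{ij} / (s_i · s_j):
  r[X,X] = 1 (diagonal).
  r[X,Y] = -7.5667 / (3.1252 · 3.0605) = -7.5667 / 9.5646 = -0.7911
  r[Y,Y] = 1 (diagonal).

R is symmetric with unit diagonal. Assembling:

R = [[1, -0.7911],
 [-0.7911, 1]]


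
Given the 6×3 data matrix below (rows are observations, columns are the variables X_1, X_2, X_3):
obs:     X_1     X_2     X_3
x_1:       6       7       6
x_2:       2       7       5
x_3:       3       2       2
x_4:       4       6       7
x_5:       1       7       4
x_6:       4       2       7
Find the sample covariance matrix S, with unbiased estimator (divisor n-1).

Step 1 — column means:
  mean(X_1) = (6 + 2 + 3 + 4 + 1 + 4) / 6 = 20/6 = 3.3333
  mean(X_2) = (7 + 7 + 2 + 6 + 7 + 2) / 6 = 31/6 = 5.1667
  mean(X_3) = (6 + 5 + 2 + 7 + 4 + 7) / 6 = 31/6 = 5.1667

Step 2 — sample covariance S[i,j] = (1/(n-1)) · Σ_k (x_{k,i} - mean_i) · (x_{k,j} - mean_j), with n-1 = 5.
  S[X_1,X_1] = ((2.6667)·(2.6667) + (-1.3333)·(-1.3333) + (-0.3333)·(-0.3333) + (0.6667)·(0.6667) + (-2.3333)·(-2.3333) + (0.6667)·(0.6667)) / 5 = 15.3333/5 = 3.0667
  S[X_1,X_2] = ((2.6667)·(1.8333) + (-1.3333)·(1.8333) + (-0.3333)·(-3.1667) + (0.6667)·(0.8333) + (-2.3333)·(1.8333) + (0.6667)·(-3.1667)) / 5 = -2.3333/5 = -0.4667
  S[X_1,X_3] = ((2.6667)·(0.8333) + (-1.3333)·(-0.1667) + (-0.3333)·(-3.1667) + (0.6667)·(1.8333) + (-2.3333)·(-1.1667) + (0.6667)·(1.8333)) / 5 = 8.6667/5 = 1.7333
  S[X_2,X_2] = ((1.8333)·(1.8333) + (1.8333)·(1.8333) + (-3.1667)·(-3.1667) + (0.8333)·(0.8333) + (1.8333)·(1.8333) + (-3.1667)·(-3.1667)) / 5 = 30.8333/5 = 6.1667
  S[X_2,X_3] = ((1.8333)·(0.8333) + (1.8333)·(-0.1667) + (-3.1667)·(-3.1667) + (0.8333)·(1.8333) + (1.8333)·(-1.1667) + (-3.1667)·(1.8333)) / 5 = 4.8333/5 = 0.9667
  S[X_3,X_3] = ((0.8333)·(0.8333) + (-0.1667)·(-0.1667) + (-3.1667)·(-3.1667) + (1.8333)·(1.8333) + (-1.1667)·(-1.1667) + (1.8333)·(1.8333)) / 5 = 18.8333/5 = 3.7667

S is symmetric (S[j,i] = S[i,j]). Assembling:

S = [[3.0667, -0.4667, 1.7333],
 [-0.4667, 6.1667, 0.9667],
 [1.7333, 0.9667, 3.7667]]


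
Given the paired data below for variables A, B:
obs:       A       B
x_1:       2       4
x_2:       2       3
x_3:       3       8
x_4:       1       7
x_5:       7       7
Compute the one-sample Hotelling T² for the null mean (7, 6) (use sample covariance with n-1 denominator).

Step 1 — sample mean vector:
  mean(A) = (2 + 2 + 3 + 1 + 7) / 5 = 15/5 = 3
  mean(B) = (4 + 3 + 8 + 7 + 7) / 5 = 29/5 = 5.8
  x̄ = (3, 5.8),  deviation x̄ - mu_0 = (3, 5.8) - (7, 6) = (-4, -0.2).

Step 2 — sample covariance matrix, S[i,j] = (1/(n-1)) · Σ_k (x_{k,i} - mean_i) · (x_{k,j} - mean_j), divisor n-1 = 4:
  S[A,A] = ((-1)·(-1) + (-1)·(-1) + (0)·(0) + (-2)·(-2) + (4)·(4)) / 4 = 22/4 = 5.5
  S[A,B] = ((-1)·(-1.8) + (-1)·(-2.8) + (0)·(2.2) + (-2)·(1.2) + (4)·(1.2)) / 4 = 7/4 = 1.75
  S[B,B] = ((-1.8)·(-1.8) + (-2.8)·(-2.8) + (2.2)·(2.2) + (1.2)·(1.2) + (1.2)·(1.2)) / 4 = 18.8/4 = 4.7
  S = [[5.5, 1.75],
 [1.75, 4.7]].

Step 3 — invert S. det(S) = 5.5·4.7 - (1.75)² = 22.7875.
  S^{-1} = (1/det) · [[d, -b], [-b, a]] = [[0.2063, -0.0768],
 [-0.0768, 0.2414]].

Step 4 — quadratic form (x̄ - mu_0)^T · S^{-1} · (x̄ - mu_0):
  S^{-1} · (x̄ - mu_0) = (-0.8097, 0.2589),
  (x̄ - mu_0)^T · [...] = (-4)·(-0.8097) + (-0.2)·(0.2589) = 3.1868.

Step 5 — scale by n: T² = 5 · 3.1868 = 15.9342.

T² ≈ 15.9342


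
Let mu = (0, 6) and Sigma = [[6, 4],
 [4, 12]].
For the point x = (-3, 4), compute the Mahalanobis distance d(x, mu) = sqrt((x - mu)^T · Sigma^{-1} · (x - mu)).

Step 1 — centre the observation: (x - mu) = (-3, -2).

Step 2 — invert Sigma. det(Sigma) = 6·12 - (4)² = 56.
  Sigma^{-1} = (1/det) · [[d, -b], [-b, a]] = [[0.2143, -0.0714],
 [-0.0714, 0.1071]].

Step 3 — form the quadratic (x - mu)^T · Sigma^{-1} · (x - mu):
  Sigma^{-1} · (x - mu) = (-0.5, 0).
  (x - mu)^T · [Sigma^{-1} · (x - mu)] = (-3)·(-0.5) + (-2)·(0) = 1.5.

Step 4 — take square root: d = √(1.5) ≈ 1.2247.

d(x, mu) = √(1.5) ≈ 1.2247


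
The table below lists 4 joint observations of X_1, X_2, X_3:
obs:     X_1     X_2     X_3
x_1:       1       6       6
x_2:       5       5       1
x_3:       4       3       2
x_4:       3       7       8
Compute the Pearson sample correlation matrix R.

Step 1 — column means:
  mean(X_1) = (1 + 5 + 4 + 3) / 4 = 13/4 = 3.25
  mean(X_2) = (6 + 5 + 3 + 7) / 4 = 21/4 = 5.25
  mean(X_3) = (6 + 1 + 2 + 8) / 4 = 17/4 = 4.25

Step 2 — sample variances and covariances s[i,j] = (1/(n-1)) · Σ_k (x_{k,i} - mean_i) · (x_{k,j} - mean_j), with n-1 = 3:
  s[X_1,X_1] = ((-2.25)·(-2.25) + (1.75)·(1.75) + (0.75)·(0.75) + (-0.25)·(-0.25)) / 3 = 8.75/3 = 2.9167
  s[X_1,X_2] = ((-2.25)·(0.75) + (1.75)·(-0.25) + (0.75)·(-2.25) + (-0.25)·(1.75)) / 3 = -4.25/3 = -1.4167
  s[X_1,X_3] = ((-2.25)·(1.75) + (1.75)·(-3.25) + (0.75)·(-2.25) + (-0.25)·(3.75)) / 3 = -12.25/3 = -4.0833
  s[X_2,X_2] = ((0.75)·(0.75) + (-0.25)·(-0.25) + (-2.25)·(-2.25) + (1.75)·(1.75)) / 3 = 8.75/3 = 2.9167
  s[X_2,X_3] = ((0.75)·(1.75) + (-0.25)·(-3.25) + (-2.25)·(-2.25) + (1.75)·(3.75)) / 3 = 13.75/3 = 4.5833
  s[X_3,X_3] = ((1.75)·(1.75) + (-3.25)·(-3.25) + (-2.25)·(-2.25) + (3.75)·(3.75)) / 3 = 32.75/3 = 10.9167
  Sample standard deviations s_i = √(s[i,i]):
  s(X_1) = √(2.9167) = 1.7078
  s(X_2) = √(2.9167) = 1.7078
  s(X_3) = √(10.9167) = 3.304

Step 3 — r_{ij} = s_{ij} / (s_i · s_j):
  r[X_1,X_1] = 1 (diagonal).
  r[X_1,X_2] = -1.4167 / (1.7078 · 1.7078) = -1.4167 / 2.9167 = -0.4857
  r[X_1,X_3] = -4.0833 / (1.7078 · 3.304) = -4.0833 / 5.6427 = -0.7236
  r[X_2,X_2] = 1 (diagonal).
  r[X_2,X_3] = 4.5833 / (1.7078 · 3.304) = 4.5833 / 5.6427 = 0.8123
  r[X_3,X_3] = 1 (diagonal).

R is symmetric with unit diagonal. Assembling:

R = [[1, -0.4857, -0.7236],
 [-0.4857, 1, 0.8123],
 [-0.7236, 0.8123, 1]]


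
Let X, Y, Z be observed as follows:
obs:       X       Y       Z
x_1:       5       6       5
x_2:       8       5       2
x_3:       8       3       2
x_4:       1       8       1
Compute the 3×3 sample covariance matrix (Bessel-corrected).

Step 1 — column means:
  mean(X) = (5 + 8 + 8 + 1) / 4 = 22/4 = 5.5
  mean(Y) = (6 + 5 + 3 + 8) / 4 = 22/4 = 5.5
  mean(Z) = (5 + 2 + 2 + 1) / 4 = 10/4 = 2.5

Step 2 — sample covariance S[i,j] = (1/(n-1)) · Σ_k (x_{k,i} - mean_i) · (x_{k,j} - mean_j), with n-1 = 3.
  S[X,X] = ((-0.5)·(-0.5) + (2.5)·(2.5) + (2.5)·(2.5) + (-4.5)·(-4.5)) / 3 = 33/3 = 11
  S[X,Y] = ((-0.5)·(0.5) + (2.5)·(-0.5) + (2.5)·(-2.5) + (-4.5)·(2.5)) / 3 = -19/3 = -6.3333
  S[X,Z] = ((-0.5)·(2.5) + (2.5)·(-0.5) + (2.5)·(-0.5) + (-4.5)·(-1.5)) / 3 = 3/3 = 1
  S[Y,Y] = ((0.5)·(0.5) + (-0.5)·(-0.5) + (-2.5)·(-2.5) + (2.5)·(2.5)) / 3 = 13/3 = 4.3333
  S[Y,Z] = ((0.5)·(2.5) + (-0.5)·(-0.5) + (-2.5)·(-0.5) + (2.5)·(-1.5)) / 3 = -1/3 = -0.3333
  S[Z,Z] = ((2.5)·(2.5) + (-0.5)·(-0.5) + (-0.5)·(-0.5) + (-1.5)·(-1.5)) / 3 = 9/3 = 3

S is symmetric (S[j,i] = S[i,j]). Assembling:

S = [[11, -6.3333, 1],
 [-6.3333, 4.3333, -0.3333],
 [1, -0.3333, 3]]


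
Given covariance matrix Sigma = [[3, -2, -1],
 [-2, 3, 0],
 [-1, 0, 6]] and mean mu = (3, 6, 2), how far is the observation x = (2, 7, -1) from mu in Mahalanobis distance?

Step 1 — centre the observation: (x - mu) = (-1, 1, -3).

Step 2 — invert Sigma (cofactor / det for 3×3, or solve directly):
  Sigma^{-1} = [[0.6667, 0.4444, 0.1111],
 [0.4444, 0.6296, 0.0741],
 [0.1111, 0.0741, 0.1852]].

Step 3 — form the quadratic (x - mu)^T · Sigma^{-1} · (x - mu):
  Sigma^{-1} · (x - mu) = (-0.5556, -0.037, -0.5926).
  (x - mu)^T · [Sigma^{-1} · (x - mu)] = (-1)·(-0.5556) + (1)·(-0.037) + (-3)·(-0.5926) = 2.2963.

Step 4 — take square root: d = √(2.2963) ≈ 1.5154.

d(x, mu) = √(2.2963) ≈ 1.5154


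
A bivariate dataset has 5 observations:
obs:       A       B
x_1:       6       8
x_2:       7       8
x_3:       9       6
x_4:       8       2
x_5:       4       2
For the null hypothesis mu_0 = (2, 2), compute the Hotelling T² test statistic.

Step 1 — sample mean vector:
  mean(A) = (6 + 7 + 9 + 8 + 4) / 5 = 34/5 = 6.8
  mean(B) = (8 + 8 + 6 + 2 + 2) / 5 = 26/5 = 5.2
  x̄ = (6.8, 5.2),  deviation x̄ - mu_0 = (6.8, 5.2) - (2, 2) = (4.8, 3.2).

Step 2 — sample covariance matrix, S[i,j] = (1/(n-1)) · Σ_k (x_{k,i} - mean_i) · (x_{k,j} - mean_j), divisor n-1 = 4:
  S[A,A] = ((-0.8)·(-0.8) + (0.2)·(0.2) + (2.2)·(2.2) + (1.2)·(1.2) + (-2.8)·(-2.8)) / 4 = 14.8/4 = 3.7
  S[A,B] = ((-0.8)·(2.8) + (0.2)·(2.8) + (2.2)·(0.8) + (1.2)·(-3.2) + (-2.8)·(-3.2)) / 4 = 5.2/4 = 1.3
  S[B,B] = ((2.8)·(2.8) + (2.8)·(2.8) + (0.8)·(0.8) + (-3.2)·(-3.2) + (-3.2)·(-3.2)) / 4 = 36.8/4 = 9.2
  S = [[3.7, 1.3],
 [1.3, 9.2]].

Step 3 — invert S. det(S) = 3.7·9.2 - (1.3)² = 32.35.
  S^{-1} = (1/det) · [[d, -b], [-b, a]] = [[0.2844, -0.0402],
 [-0.0402, 0.1144]].

Step 4 — quadratic form (x̄ - mu_0)^T · S^{-1} · (x̄ - mu_0):
  S^{-1} · (x̄ - mu_0) = (1.2365, 0.1731),
  (x̄ - mu_0)^T · [...] = (4.8)·(1.2365) + (3.2)·(0.1731) = 6.489.

Step 5 — scale by n: T² = 5 · 6.489 = 32.4451.

T² ≈ 32.4451


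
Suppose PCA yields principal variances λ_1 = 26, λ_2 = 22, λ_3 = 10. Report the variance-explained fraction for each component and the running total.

Step 1 — total variance = trace(Sigma) = Σ λ_i = 26 + 22 + 10 = 58.

Step 2 — fraction explained by component i = λ_i / Σ λ:
  PC1: 26/58 = 0.4483
  PC2: 22/58 = 0.3793
  PC3: 10/58 = 0.1724

Step 3 — cumulative fraction after k components = (λ_1 + ... + λ_k) / Σ λ:
  k = 1: 26/58 = 0.4483
  k = 2: (26 + 22)/58 = 48/58 = 0.8276
  k = 3: (26 + 22 + 10)/58 = 58/58 = 1

Summary (fraction, with percent):

explained: PC1 0.4483 (44.83%), PC2 0.3793 (37.93%), PC3 0.1724 (17.24%);  cumulative: 0.4483, 0.8276, 1


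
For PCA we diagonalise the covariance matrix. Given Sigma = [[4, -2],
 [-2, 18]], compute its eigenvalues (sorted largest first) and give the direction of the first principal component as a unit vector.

Step 1 — characteristic polynomial of 2×2 Sigma:
  det(Sigma - λI) = λ² - trace · λ + det = 0.
  trace = 4 + 18 = 22, det = 4·18 - (-2)² = 68.
Step 2 — discriminant:
  Δ = trace² - 4·det = 484 - 272 = 212.
Step 3 — eigenvalues:
  λ = (trace ± √Δ)/2 = (22 ± 14.5602)/2,
  λ_1 = 18.2801,  λ_2 = 3.7199.

Step 4 — unit eigenvector for λ_1: solve (Sigma - λ_1 I)v = 0. First row:
  (4 - 18.2801)·v_x + (-2)·v_y = 0, i.e. (-14.2801)·v_x + (-2)·v_y = 0,
  so v ∝ (b, λ_1 - a) = (-2, 14.2801); multiply by -1 so the first entry is positive: u = (2, -14.2801).
  ||u|| = √((2)² + (-14.2801)²) = √(207.9215) ≈ 14.4195,
  v_1 = u/||u|| ≈ (0.1387, -0.9903) (||v_1|| = 1).

λ_1 = 18.2801,  λ_2 = 3.7199;  v_1 ≈ (0.1387, -0.9903)


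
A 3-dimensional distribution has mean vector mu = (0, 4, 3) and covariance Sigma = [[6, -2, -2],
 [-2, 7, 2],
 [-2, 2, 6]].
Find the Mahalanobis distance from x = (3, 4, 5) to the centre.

Step 1 — centre the observation: (x - mu) = (3, 0, 2).

Step 2 — invert Sigma (cofactor / det for 3×3, or solve directly):
  Sigma^{-1} = [[0.1979, 0.0417, 0.0521],
 [0.0417, 0.1667, -0.0417],
 [0.0521, -0.0417, 0.1979]].

Step 3 — form the quadratic (x - mu)^T · Sigma^{-1} · (x - mu):
  Sigma^{-1} · (x - mu) = (0.6979, 0.0417, 0.5521).
  (x - mu)^T · [Sigma^{-1} · (x - mu)] = (3)·(0.6979) + (0)·(0.0417) + (2)·(0.5521) = 3.1979.

Step 4 — take square root: d = √(3.1979) ≈ 1.7883.

d(x, mu) = √(3.1979) ≈ 1.7883


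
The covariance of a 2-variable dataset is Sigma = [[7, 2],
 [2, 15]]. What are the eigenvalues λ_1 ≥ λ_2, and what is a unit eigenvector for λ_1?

Step 1 — characteristic polynomial of 2×2 Sigma:
  det(Sigma - λI) = λ² - trace · λ + det = 0.
  trace = 7 + 15 = 22, det = 7·15 - (2)² = 101.
Step 2 — discriminant:
  Δ = trace² - 4·det = 484 - 404 = 80.
Step 3 — eigenvalues:
  λ = (trace ± √Δ)/2 = (22 ± 8.9443)/2,
  λ_1 = 15.4721,  λ_2 = 6.5279.

Step 4 — unit eigenvector for λ_1: solve (Sigma - λ_1 I)v = 0. First row:
  (7 - 15.4721)·v_x + (2)·v_y = 0, i.e. (-8.4721)·v_x + (2)·v_y = 0,
  so v ∝ (b, λ_1 - a) = (2, 8.4721) = u.
  ||u|| = √((2)² + (8.4721)²) = √(75.7771) ≈ 8.705,
  v_1 = u/||u|| ≈ (0.2298, 0.9732) (||v_1|| = 1).

λ_1 = 15.4721,  λ_2 = 6.5279;  v_1 ≈ (0.2298, 0.9732)


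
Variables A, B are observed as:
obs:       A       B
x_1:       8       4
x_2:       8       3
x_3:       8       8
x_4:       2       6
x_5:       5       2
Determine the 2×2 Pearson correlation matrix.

Step 1 — column means:
  mean(A) = (8 + 8 + 8 + 2 + 5) / 5 = 31/5 = 6.2
  mean(B) = (4 + 3 + 8 + 6 + 2) / 5 = 23/5 = 4.6

Step 2 — sample variances and covariances s[i,j] = (1/(n-1)) · Σ_k (x_{k,i} - mean_i) · (x_{k,j} - mean_j), with n-1 = 4:
  s[A,A] = ((1.8)·(1.8) + (1.8)·(1.8) + (1.8)·(1.8) + (-4.2)·(-4.2) + (-1.2)·(-1.2)) / 4 = 28.8/4 = 7.2
  s[A,B] = ((1.8)·(-0.6) + (1.8)·(-1.6) + (1.8)·(3.4) + (-4.2)·(1.4) + (-1.2)·(-2.6)) / 4 = -0.6/4 = -0.15
  s[B,B] = ((-0.6)·(-0.6) + (-1.6)·(-1.6) + (3.4)·(3.4) + (1.4)·(1.4) + (-2.6)·(-2.6)) / 4 = 23.2/4 = 5.8
  Sample standard deviations s_i = √(s[i,i]):
  s(A) = √(7.2) = 2.6833
  s(B) = √(5.8) = 2.4083

Step 3 — r_{ij} = s_{ij} / (s_i · s_j):
  r[A,A] = 1 (diagonal).
  r[A,B] = -0.15 / (2.6833 · 2.4083) = -0.15 / 6.4622 = -0.0232
  r[B,B] = 1 (diagonal).

R is symmetric with unit diagonal. Assembling:

R = [[1, -0.0232],
 [-0.0232, 1]]


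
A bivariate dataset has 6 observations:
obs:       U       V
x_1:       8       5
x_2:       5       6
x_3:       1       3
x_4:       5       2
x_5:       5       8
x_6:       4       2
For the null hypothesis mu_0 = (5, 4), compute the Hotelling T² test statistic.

Step 1 — sample mean vector:
  mean(U) = (8 + 5 + 1 + 5 + 5 + 4) / 6 = 28/6 = 4.6667
  mean(V) = (5 + 6 + 3 + 2 + 8 + 2) / 6 = 26/6 = 4.3333
  x̄ = (4.6667, 4.3333),  deviation x̄ - mu_0 = (4.6667, 4.3333) - (5, 4) = (-0.3333, 0.3333).

Step 2 — sample covariance matrix, S[i,j] = (1/(n-1)) · Σ_k (x_{k,i} - mean_i) · (x_{k,j} - mean_j), divisor n-1 = 5:
  S[U,U] = ((3.3333)·(3.3333) + (0.3333)·(0.3333) + (-3.6667)·(-3.6667) + (0.3333)·(0.3333) + (0.3333)·(0.3333) + (-0.6667)·(-0.6667)) / 5 = 25.3333/5 = 5.0667
  S[U,V] = ((3.3333)·(0.6667) + (0.3333)·(1.6667) + (-3.6667)·(-1.3333) + (0.3333)·(-2.3333) + (0.3333)·(3.6667) + (-0.6667)·(-2.3333)) / 5 = 9.6667/5 = 1.9333
  S[V,V] = ((0.6667)·(0.6667) + (1.6667)·(1.6667) + (-1.3333)·(-1.3333) + (-2.3333)·(-2.3333) + (3.6667)·(3.6667) + (-2.3333)·(-2.3333)) / 5 = 29.3333/5 = 5.8667
  S = [[5.0667, 1.9333],
 [1.9333, 5.8667]].

Step 3 — invert S. det(S) = 5.0667·5.8667 - (1.9333)² = 25.9867.
  S^{-1} = (1/det) · [[d, -b], [-b, a]] = [[0.2258, -0.0744],
 [-0.0744, 0.195]].

Step 4 — quadratic form (x̄ - mu_0)^T · S^{-1} · (x̄ - mu_0):
  S^{-1} · (x̄ - mu_0) = (-0.1001, 0.0898),
  (x̄ - mu_0)^T · [...] = (-0.3333)·(-0.1001) + (0.3333)·(0.0898) = 0.0633.

Step 5 — scale by n: T² = 6 · 0.0633 = 0.3797.

T² ≈ 0.3797


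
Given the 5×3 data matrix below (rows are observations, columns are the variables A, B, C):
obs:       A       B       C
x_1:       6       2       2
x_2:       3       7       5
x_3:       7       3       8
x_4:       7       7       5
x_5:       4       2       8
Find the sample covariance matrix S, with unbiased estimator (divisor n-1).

Step 1 — column means:
  mean(A) = (6 + 3 + 7 + 7 + 4) / 5 = 27/5 = 5.4
  mean(B) = (2 + 7 + 3 + 7 + 2) / 5 = 21/5 = 4.2
  mean(C) = (2 + 5 + 8 + 5 + 8) / 5 = 28/5 = 5.6

Step 2 — sample covariance S[i,j] = (1/(n-1)) · Σ_k (x_{k,i} - mean_i) · (x_{k,j} - mean_j), with n-1 = 4.
  S[A,A] = ((0.6)·(0.6) + (-2.4)·(-2.4) + (1.6)·(1.6) + (1.6)·(1.6) + (-1.4)·(-1.4)) / 4 = 13.2/4 = 3.3
  S[A,B] = ((0.6)·(-2.2) + (-2.4)·(2.8) + (1.6)·(-1.2) + (1.6)·(2.8) + (-1.4)·(-2.2)) / 4 = -2.4/4 = -0.6
  S[A,C] = ((0.6)·(-3.6) + (-2.4)·(-0.6) + (1.6)·(2.4) + (1.6)·(-0.6) + (-1.4)·(2.4)) / 4 = -1.2/4 = -0.3
  S[B,B] = ((-2.2)·(-2.2) + (2.8)·(2.8) + (-1.2)·(-1.2) + (2.8)·(2.8) + (-2.2)·(-2.2)) / 4 = 26.8/4 = 6.7
  S[B,C] = ((-2.2)·(-3.6) + (2.8)·(-0.6) + (-1.2)·(2.4) + (2.8)·(-0.6) + (-2.2)·(2.4)) / 4 = -3.6/4 = -0.9
  S[C,C] = ((-3.6)·(-3.6) + (-0.6)·(-0.6) + (2.4)·(2.4) + (-0.6)·(-0.6) + (2.4)·(2.4)) / 4 = 25.2/4 = 6.3

S is symmetric (S[j,i] = S[i,j]). Assembling:

S = [[3.3, -0.6, -0.3],
 [-0.6, 6.7, -0.9],
 [-0.3, -0.9, 6.3]]


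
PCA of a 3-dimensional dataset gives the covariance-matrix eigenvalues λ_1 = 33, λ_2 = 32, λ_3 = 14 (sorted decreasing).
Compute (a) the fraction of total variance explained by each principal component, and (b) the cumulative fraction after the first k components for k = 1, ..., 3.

Step 1 — total variance = trace(Sigma) = Σ λ_i = 33 + 32 + 14 = 79.

Step 2 — fraction explained by component i = λ_i / Σ λ:
  PC1: 33/79 = 0.4177
  PC2: 32/79 = 0.4051
  PC3: 14/79 = 0.1772

Step 3 — cumulative fraction after k components = (λ_1 + ... + λ_k) / Σ λ:
  k = 1: 33/79 = 0.4177
  k = 2: (33 + 32)/79 = 65/79 = 0.8228
  k = 3: (33 + 32 + 14)/79 = 79/79 = 1

Summary (fraction, with percent):

explained: PC1 0.4177 (41.77%), PC2 0.4051 (40.51%), PC3 0.1772 (17.72%);  cumulative: 0.4177, 0.8228, 1


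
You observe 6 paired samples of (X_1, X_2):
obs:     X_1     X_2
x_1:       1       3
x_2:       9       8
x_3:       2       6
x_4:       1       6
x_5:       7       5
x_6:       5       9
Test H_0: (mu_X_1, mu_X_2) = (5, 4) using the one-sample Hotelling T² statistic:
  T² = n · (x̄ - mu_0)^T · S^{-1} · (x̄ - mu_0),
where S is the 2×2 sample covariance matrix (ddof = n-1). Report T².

Step 1 — sample mean vector:
  mean(X_1) = (1 + 9 + 2 + 1 + 7 + 5) / 6 = 25/6 = 4.1667
  mean(X_2) = (3 + 8 + 6 + 6 + 5 + 9) / 6 = 37/6 = 6.1667
  x̄ = (4.1667, 6.1667),  deviation x̄ - mu_0 = (4.1667, 6.1667) - (5, 4) = (-0.8333, 2.1667).

Step 2 — sample covariance matrix, S[i,j] = (1/(n-1)) · Σ_k (x_{k,i} - mean_i) · (x_{k,j} - mean_j), divisor n-1 = 5:
  S[X_1,X_1] = ((-3.1667)·(-3.1667) + (4.8333)·(4.8333) + (-2.1667)·(-2.1667) + (-3.1667)·(-3.1667) + (2.8333)·(2.8333) + (0.8333)·(0.8333)) / 5 = 56.8333/5 = 11.3667
  S[X_1,X_2] = ((-3.1667)·(-3.1667) + (4.8333)·(1.8333) + (-2.1667)·(-0.1667) + (-3.1667)·(-0.1667) + (2.8333)·(-1.1667) + (0.8333)·(2.8333)) / 5 = 18.8333/5 = 3.7667
  S[X_2,X_2] = ((-3.1667)·(-3.1667) + (1.8333)·(1.8333) + (-0.1667)·(-0.1667) + (-0.1667)·(-0.1667) + (-1.1667)·(-1.1667) + (2.8333)·(2.8333)) / 5 = 22.8333/5 = 4.5667
  S = [[11.3667, 3.7667],
 [3.7667, 4.5667]].

Step 3 — invert S. det(S) = 11.3667·4.5667 - (3.7667)² = 37.72.
  S^{-1} = (1/det) · [[d, -b], [-b, a]] = [[0.1211, -0.0999],
 [-0.0999, 0.3013]].

Step 4 — quadratic form (x̄ - mu_0)^T · S^{-1} · (x̄ - mu_0):
  S^{-1} · (x̄ - mu_0) = (-0.3172, 0.7361),
  (x̄ - mu_0)^T · [...] = (-0.8333)·(-0.3172) + (2.1667)·(0.7361) = 1.8593.

Step 5 — scale by n: T² = 6 · 1.8593 = 11.1559.

T² ≈ 11.1559
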